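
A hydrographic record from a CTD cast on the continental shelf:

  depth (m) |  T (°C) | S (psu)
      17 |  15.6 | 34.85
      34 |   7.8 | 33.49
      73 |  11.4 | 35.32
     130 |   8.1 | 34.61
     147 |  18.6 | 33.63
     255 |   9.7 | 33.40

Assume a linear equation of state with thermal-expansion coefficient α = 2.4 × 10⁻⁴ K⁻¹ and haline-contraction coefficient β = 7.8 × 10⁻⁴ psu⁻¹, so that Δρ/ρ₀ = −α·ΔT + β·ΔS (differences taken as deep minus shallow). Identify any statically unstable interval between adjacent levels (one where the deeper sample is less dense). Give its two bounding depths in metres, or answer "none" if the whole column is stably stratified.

Evaluate Δρ/ρ₀ = −αΔT + βΔS across each adjacent pair:
  17–34 m: −αΔT+βΔS = −(2.4 × 10⁻⁴)(-7.8)+(7.8 × 10⁻⁴)(-1.36) = 8.1 × 10⁻⁴ → stable
  34–73 m: −αΔT+βΔS = −(2.4 × 10⁻⁴)(+3.6)+(7.8 × 10⁻⁴)(+1.83) = 5.6 × 10⁻⁴ → stable
  73–130 m: −αΔT+βΔS = −(2.4 × 10⁻⁴)(-3.3)+(7.8 × 10⁻⁴)(-0.71) = 2.4 × 10⁻⁴ → stable
  130–147 m: −αΔT+βΔS = −(2.4 × 10⁻⁴)(+10.5)+(7.8 × 10⁻⁴)(-0.98) = -3.3 × 10⁻³ → UNSTABLE
  147–255 m: −αΔT+βΔS = −(2.4 × 10⁻⁴)(-8.9)+(7.8 × 10⁻⁴)(-0.23) = 2.0 × 10⁻³ → stable
The 130–147 m interval has Δρ < 0: lighter water underlies denser water.

130–147 m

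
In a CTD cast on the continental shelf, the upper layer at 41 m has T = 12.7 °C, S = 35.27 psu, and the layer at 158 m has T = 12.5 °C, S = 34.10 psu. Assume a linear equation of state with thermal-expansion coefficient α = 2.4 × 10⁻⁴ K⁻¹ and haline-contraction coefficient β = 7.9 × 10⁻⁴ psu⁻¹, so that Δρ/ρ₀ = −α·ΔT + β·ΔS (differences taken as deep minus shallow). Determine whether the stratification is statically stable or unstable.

ΔT = 12.5 − 12.7 = -0.2 K and ΔS = 34.10 − 35.27 = -1.17 psu (deep − shallow).
−αΔT = 4.80 × 10⁻⁵; βΔS = -9.243 × 10⁻⁴; sum Δρ/ρ₀ = -8.763 × 10⁻⁴.
Δρ/ρ₀ < 0, so Δρ < 0: deeper water is lighter → statically unstable; the column would overturn.

unstable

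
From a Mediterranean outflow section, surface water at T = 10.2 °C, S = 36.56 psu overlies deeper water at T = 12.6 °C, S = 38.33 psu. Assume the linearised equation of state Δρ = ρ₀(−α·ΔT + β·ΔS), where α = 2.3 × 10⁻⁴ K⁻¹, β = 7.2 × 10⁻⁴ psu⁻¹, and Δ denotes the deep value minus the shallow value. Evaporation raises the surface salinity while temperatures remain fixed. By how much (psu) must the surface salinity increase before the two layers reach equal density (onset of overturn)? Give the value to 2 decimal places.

1.00 psu

Neutral buoyancy requires −α(T_deep − T_surf) + β(S_deep − S_surf′) = 0.
S_surf′ = S_deep − (α/β)·ΔT = 38.33 − (2.3 × 10⁻⁴/7.2 × 10⁻⁴)·(+2.4) = 37.5633 psu.
Increase required: 37.5633 − 36.56 = 1.0033 psu.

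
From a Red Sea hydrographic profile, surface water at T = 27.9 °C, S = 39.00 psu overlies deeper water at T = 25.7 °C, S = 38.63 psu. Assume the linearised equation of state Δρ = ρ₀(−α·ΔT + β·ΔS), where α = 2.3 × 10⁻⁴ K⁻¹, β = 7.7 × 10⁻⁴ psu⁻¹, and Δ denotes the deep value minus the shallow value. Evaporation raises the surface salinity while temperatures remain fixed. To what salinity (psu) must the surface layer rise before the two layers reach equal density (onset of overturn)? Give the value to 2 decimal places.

Neutral buoyancy requires −α(T_deep − T_surf) + β(S_deep − S_surf′) = 0.
S_surf′ = S_deep − (α/β)·ΔT = 38.63 − (2.3 × 10⁻⁴/7.7 × 10⁻⁴)·(-2.2) = 39.2871 psu.
Increase required: 39.2871 − 39.00 = 0.2871 psu.

39.29 psu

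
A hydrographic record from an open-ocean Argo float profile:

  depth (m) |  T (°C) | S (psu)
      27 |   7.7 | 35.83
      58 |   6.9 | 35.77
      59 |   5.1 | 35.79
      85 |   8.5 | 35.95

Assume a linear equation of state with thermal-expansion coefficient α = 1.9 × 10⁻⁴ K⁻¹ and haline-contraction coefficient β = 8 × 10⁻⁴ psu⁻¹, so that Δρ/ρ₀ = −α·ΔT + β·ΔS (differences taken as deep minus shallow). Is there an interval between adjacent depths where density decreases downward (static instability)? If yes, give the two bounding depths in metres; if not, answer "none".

59–85 m

Evaluate Δρ/ρ₀ = −αΔT + βΔS across each adjacent pair:
  27–58 m: −αΔT+βΔS = −(1.9 × 10⁻⁴)(-0.8)+(8 × 10⁻⁴)(-0.06) = 1.0 × 10⁻⁴ → stable
  58–59 m: −αΔT+βΔS = −(1.9 × 10⁻⁴)(-1.8)+(8 × 10⁻⁴)(+0.02) = 3.6 × 10⁻⁴ → stable
  59–85 m: −αΔT+βΔS = −(1.9 × 10⁻⁴)(+3.4)+(8 × 10⁻⁴)(+0.16) = -5.2 × 10⁻⁴ → UNSTABLE
The 59–85 m interval has Δρ < 0: lighter water underlies denser water.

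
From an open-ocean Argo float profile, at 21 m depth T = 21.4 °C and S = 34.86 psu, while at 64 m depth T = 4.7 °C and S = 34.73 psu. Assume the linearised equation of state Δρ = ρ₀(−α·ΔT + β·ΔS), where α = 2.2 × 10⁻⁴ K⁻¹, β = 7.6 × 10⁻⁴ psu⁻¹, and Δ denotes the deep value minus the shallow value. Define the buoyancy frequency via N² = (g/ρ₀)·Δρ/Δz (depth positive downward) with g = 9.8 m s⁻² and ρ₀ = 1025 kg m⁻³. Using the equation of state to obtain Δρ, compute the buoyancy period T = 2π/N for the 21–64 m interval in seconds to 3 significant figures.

220 s

ΔT = -16.7 K, ΔS = -0.13 psu (deep − shallow).
Δρ/ρ₀ = −αΔT + βΔS = 3.674 × 10⁻³ − 9.88 × 10⁻⁵ = 3.5752 × 10⁻³, so Δρ ≈ 3.665 kg m⁻³.
N² = (g/ρ₀)·Δρ/Δz = g·(Δρ/ρ₀)/Δz = 9.8 × 3.5752 × 10⁻³ / 43 = 8.1481 × 10⁻⁴ s⁻².
N = √(8.1481 × 10⁻⁴) = 0.028545 rad s⁻¹ → T = 2π/N = 220.12 s ≈ 220 s.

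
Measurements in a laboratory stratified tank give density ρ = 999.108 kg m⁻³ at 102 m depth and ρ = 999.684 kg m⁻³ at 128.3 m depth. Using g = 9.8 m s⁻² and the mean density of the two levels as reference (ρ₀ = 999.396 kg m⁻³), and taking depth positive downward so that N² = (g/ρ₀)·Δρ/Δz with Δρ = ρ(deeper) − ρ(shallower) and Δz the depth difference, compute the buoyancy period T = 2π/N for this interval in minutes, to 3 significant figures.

7.15 min

Δρ = 999.684 − 999.108 = 0.576 kg m⁻³ over Δz = 128.3 − 102 = 26.3 m.
N² = (9.8/999.396) × (0.576/26.3) = 2.1476 × 10⁻⁴ s⁻².
N = √(2.1476 × 10⁻⁴) = 0.014655 rad s⁻¹, so T = 2π/N = 428.74 s = 7.1457 min ≈ 7.15 min.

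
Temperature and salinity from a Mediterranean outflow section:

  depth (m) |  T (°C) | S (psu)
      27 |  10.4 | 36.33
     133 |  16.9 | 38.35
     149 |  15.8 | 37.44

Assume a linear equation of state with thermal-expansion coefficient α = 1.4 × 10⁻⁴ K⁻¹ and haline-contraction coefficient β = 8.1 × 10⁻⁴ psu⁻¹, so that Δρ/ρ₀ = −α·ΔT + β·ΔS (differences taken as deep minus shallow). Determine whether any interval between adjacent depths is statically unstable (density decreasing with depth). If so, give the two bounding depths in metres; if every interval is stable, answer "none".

Evaluate Δρ/ρ₀ = −αΔT + βΔS across each adjacent pair:
  27–133 m: −αΔT+βΔS = −(1.4 × 10⁻⁴)(+6.5)+(8.1 × 10⁻⁴)(+2.02) = 7.3 × 10⁻⁴ → stable
  133–149 m: −αΔT+βΔS = −(1.4 × 10⁻⁴)(-1.1)+(8.1 × 10⁻⁴)(-0.91) = -5.8 × 10⁻⁴ → UNSTABLE
The 133–149 m interval has Δρ < 0: lighter water underlies denser water.

133–149 m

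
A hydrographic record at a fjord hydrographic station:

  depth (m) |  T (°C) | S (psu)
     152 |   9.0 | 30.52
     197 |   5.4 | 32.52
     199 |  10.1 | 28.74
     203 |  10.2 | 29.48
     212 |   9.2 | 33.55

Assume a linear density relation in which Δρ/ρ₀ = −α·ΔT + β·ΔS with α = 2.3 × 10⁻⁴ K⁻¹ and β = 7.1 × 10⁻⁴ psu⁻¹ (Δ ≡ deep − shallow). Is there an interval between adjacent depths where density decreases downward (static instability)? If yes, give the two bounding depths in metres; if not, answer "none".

197–199 m

Evaluate Δρ/ρ₀ = −αΔT + βΔS across each adjacent pair:
  152–197 m: −αΔT+βΔS = −(2.3 × 10⁻⁴)(-3.6)+(7.1 × 10⁻⁴)(+2.00) = 2.2 × 10⁻³ → stable
  197–199 m: −αΔT+βΔS = −(2.3 × 10⁻⁴)(+4.7)+(7.1 × 10⁻⁴)(-3.78) = -3.8 × 10⁻³ → UNSTABLE
  199–203 m: −αΔT+βΔS = −(2.3 × 10⁻⁴)(+0.1)+(7.1 × 10⁻⁴)(+0.74) = 5.0 × 10⁻⁴ → stable
  203–212 m: −αΔT+βΔS = −(2.3 × 10⁻⁴)(-1.0)+(7.1 × 10⁻⁴)(+4.07) = 3.1 × 10⁻³ → stable
The 197–199 m interval has Δρ < 0: lighter water underlies denser water.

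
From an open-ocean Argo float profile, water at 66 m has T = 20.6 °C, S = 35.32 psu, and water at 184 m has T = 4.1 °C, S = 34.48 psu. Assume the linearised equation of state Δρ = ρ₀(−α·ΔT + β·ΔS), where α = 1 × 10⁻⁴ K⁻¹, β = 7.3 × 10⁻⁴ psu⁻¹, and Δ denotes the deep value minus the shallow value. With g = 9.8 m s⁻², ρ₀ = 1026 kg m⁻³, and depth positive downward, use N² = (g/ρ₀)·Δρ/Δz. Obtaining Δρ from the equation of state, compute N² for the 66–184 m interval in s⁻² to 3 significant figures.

8.61 × 10⁻⁵ s⁻²

ΔT = -16.5 K, ΔS = -0.84 psu (deep − shallow).
Δρ/ρ₀ = −αΔT + βΔS = 1.65 × 10⁻³ − 6.132 × 10⁻⁴ = 1.0368 × 10⁻³, so Δρ ≈ 1.064 kg m⁻³.
N² = (g/ρ₀)·Δρ/Δz = g·(Δρ/ρ₀)/Δz = 9.8 × 1.0368 × 10⁻³ / 118 = 8.6107 × 10⁻⁵ s⁻² ≈ 8.61 × 10⁻⁵ s⁻².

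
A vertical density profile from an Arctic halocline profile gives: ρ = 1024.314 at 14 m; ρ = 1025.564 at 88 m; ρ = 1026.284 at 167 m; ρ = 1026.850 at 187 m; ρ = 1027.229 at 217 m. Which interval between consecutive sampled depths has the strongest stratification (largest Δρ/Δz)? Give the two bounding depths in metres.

167–187 m

Compute the density gradient over each adjacent pair:
  14–88 m: Δρ/Δz = 1.250/74 = 0.017 kg m⁻⁴
  88–167 m: Δρ/Δz = 0.720/79 = 9.1 × 10⁻³ kg m⁻⁴
  167–187 m: Δρ/Δz = 0.566/20 = 0.028 kg m⁻⁴
  187–217 m: Δρ/Δz = 0.379/30 = 0.013 kg m⁻⁴
The largest gradient is in the 167–187 m interval — the pycnocline.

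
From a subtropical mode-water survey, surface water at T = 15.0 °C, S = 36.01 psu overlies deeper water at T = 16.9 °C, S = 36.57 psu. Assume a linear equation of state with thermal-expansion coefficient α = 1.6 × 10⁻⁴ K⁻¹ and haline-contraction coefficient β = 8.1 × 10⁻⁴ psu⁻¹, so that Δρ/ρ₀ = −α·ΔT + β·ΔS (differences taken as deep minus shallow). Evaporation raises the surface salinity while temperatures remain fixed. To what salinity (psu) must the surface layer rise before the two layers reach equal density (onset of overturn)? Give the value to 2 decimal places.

36.19 psu

Neutral buoyancy requires −α(T_deep − T_surf) + β(S_deep − S_surf′) = 0.
S_surf′ = S_deep − (α/β)·ΔT = 36.57 − (1.6 × 10⁻⁴/8.1 × 10⁻⁴)·(+1.9) = 36.1947 psu.
Increase required: 36.1947 − 36.01 = 0.1847 psu.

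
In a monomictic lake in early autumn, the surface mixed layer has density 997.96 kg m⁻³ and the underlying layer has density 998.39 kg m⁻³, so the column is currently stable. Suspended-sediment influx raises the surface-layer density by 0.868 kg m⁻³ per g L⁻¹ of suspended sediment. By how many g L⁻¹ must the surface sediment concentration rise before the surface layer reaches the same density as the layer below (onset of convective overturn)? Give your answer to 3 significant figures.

0.495 g L⁻¹

Density deficit of the surface layer: 998.39 − 997.96 = 0.43 kg m⁻³.
Required change = 0.43 / 0.868 = 0.495 g L⁻¹.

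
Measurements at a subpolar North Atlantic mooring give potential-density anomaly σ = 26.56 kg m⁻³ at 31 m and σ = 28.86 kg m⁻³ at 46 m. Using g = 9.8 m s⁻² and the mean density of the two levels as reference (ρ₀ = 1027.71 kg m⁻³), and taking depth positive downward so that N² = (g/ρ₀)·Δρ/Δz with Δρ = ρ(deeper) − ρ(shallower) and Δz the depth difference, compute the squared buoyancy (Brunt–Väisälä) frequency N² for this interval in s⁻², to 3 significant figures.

Δρ = 1028.86 − 1026.56 = 2.30 kg m⁻³ over Δz = 46 − 31 = 15 m.
N² = (9.8/1027.71) × (2.30/15) = 1.4622 × 10⁻³ s⁻² ≈ 1.46 × 10⁻³ s⁻².
Since Δρ > 0 the layer is stably stratified.

1.46 × 10⁻³ s⁻²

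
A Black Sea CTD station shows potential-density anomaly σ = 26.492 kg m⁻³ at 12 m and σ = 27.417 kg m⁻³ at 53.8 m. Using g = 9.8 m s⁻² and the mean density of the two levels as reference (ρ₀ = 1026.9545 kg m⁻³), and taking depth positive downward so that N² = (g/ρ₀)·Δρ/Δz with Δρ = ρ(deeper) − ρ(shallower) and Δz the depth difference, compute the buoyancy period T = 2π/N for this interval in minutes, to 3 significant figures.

Δρ = 1027.417 − 1026.492 = 0.925 kg m⁻³ over Δz = 53.8 − 12 = 41.8 m.
N² = (9.8/1026.9545) × (0.925/41.8) = 2.1117 × 10⁻⁴ s⁻².
N = √(2.1117 × 10⁻⁴) = 0.014532 rad s⁻¹, so T = 2π/N = 432.37 s = 7.2062 min ≈ 7.21 min.

7.21 min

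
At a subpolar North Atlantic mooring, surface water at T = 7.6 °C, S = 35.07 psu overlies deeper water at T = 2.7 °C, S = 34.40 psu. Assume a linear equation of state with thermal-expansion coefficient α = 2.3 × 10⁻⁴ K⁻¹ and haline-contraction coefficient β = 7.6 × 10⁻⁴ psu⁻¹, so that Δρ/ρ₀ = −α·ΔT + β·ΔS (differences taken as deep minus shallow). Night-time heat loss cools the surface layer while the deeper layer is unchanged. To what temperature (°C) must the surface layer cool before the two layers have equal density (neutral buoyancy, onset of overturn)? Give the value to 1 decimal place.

Neutral buoyancy requires Δρ = 0, i.e. −α(T_deep − T_surf′) + β(S_deep − S_surf) = 0.
T_surf′ = T_deep − (β/α)·ΔS = 2.7 − (7.6 × 10⁻⁴/2.3 × 10⁻⁴)·(-0.67) = 4.914 °C.
Cooling required: 7.6 − (4.914) = 2.686 °C.

4.9 °C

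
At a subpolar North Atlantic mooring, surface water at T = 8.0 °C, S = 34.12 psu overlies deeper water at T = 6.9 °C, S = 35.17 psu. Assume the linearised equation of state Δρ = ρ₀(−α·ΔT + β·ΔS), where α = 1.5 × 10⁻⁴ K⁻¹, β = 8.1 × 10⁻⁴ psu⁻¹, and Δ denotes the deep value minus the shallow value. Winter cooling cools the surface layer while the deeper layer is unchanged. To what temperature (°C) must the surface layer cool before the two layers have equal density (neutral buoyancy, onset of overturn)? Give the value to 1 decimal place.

1.2 °C

Neutral buoyancy requires Δρ = 0, i.e. −α(T_deep − T_surf′) + β(S_deep − S_surf) = 0.
T_surf′ = T_deep − (β/α)·ΔS = 6.9 − (8.1 × 10⁻⁴/1.5 × 10⁻⁴)·(+1.05) = 1.230 °C.
Cooling required: 8.0 − (1.230) = 6.770 °C.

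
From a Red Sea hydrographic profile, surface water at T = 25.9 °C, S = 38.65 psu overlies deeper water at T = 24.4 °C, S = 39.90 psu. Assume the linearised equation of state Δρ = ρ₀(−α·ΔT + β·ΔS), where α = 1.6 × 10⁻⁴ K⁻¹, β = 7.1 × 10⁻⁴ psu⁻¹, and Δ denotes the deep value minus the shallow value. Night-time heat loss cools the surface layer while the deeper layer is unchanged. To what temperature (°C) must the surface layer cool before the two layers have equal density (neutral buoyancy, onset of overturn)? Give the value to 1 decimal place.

18.9 °C

Neutral buoyancy requires Δρ = 0, i.e. −α(T_deep − T_surf′) + β(S_deep − S_surf) = 0.
T_surf′ = T_deep − (β/α)·ΔS = 24.4 − (7.1 × 10⁻⁴/1.6 × 10⁻⁴)·(+1.25) = 18.853 °C.
Cooling required: 25.9 − (18.853) = 7.047 °C.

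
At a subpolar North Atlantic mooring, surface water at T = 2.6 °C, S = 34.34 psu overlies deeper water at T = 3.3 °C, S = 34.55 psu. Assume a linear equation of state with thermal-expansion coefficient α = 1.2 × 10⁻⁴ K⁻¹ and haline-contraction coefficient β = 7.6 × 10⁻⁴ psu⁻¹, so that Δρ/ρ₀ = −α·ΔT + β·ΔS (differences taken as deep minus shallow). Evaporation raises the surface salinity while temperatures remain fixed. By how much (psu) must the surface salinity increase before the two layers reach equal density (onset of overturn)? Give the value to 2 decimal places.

0.10 psu

Neutral buoyancy requires −α(T_deep − T_surf) + β(S_deep − S_surf′) = 0.
S_surf′ = S_deep − (α/β)·ΔT = 34.55 − (1.2 × 10⁻⁴/7.6 × 10⁻⁴)·(+0.7) = 34.4395 psu.
Increase required: 34.4395 − 34.34 = 0.0995 psu.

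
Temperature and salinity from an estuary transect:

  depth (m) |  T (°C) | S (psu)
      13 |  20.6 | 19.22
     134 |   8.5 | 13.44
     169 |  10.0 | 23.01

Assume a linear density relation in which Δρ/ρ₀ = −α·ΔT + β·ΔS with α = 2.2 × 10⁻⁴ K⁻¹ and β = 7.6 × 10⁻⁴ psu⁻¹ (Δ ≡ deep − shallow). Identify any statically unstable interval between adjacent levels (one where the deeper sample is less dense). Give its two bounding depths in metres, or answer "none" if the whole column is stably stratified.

Evaluate Δρ/ρ₀ = −αΔT + βΔS across each adjacent pair:
  13–134 m: −αΔT+βΔS = −(2.2 × 10⁻⁴)(-12.1)+(7.6 × 10⁻⁴)(-5.78) = -1.7 × 10⁻³ → UNSTABLE
  134–169 m: −αΔT+βΔS = −(2.2 × 10⁻⁴)(+1.5)+(7.6 × 10⁻⁴)(+9.57) = 6.9 × 10⁻³ → stable
The 13–134 m interval has Δρ < 0: lighter water underlies denser water.

13–134 m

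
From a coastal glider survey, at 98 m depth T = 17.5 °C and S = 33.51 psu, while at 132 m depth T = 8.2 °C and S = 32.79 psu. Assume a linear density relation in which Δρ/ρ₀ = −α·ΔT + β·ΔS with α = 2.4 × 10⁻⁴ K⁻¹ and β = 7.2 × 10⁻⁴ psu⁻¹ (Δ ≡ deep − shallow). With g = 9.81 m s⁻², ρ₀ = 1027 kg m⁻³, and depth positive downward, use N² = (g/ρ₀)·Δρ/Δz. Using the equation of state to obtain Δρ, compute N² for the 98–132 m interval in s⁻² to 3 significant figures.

4.94 × 10⁻⁴ s⁻²

ΔT = -9.3 K, ΔS = -0.72 psu (deep − shallow).
Δρ/ρ₀ = −αΔT + βΔS = 2.232 × 10⁻³ − 5.184 × 10⁻⁴ = 1.7136 × 10⁻³, so Δρ ≈ 1.760 kg m⁻³.
N² = (g/ρ₀)·Δρ/Δz = g·(Δρ/ρ₀)/Δz = 9.81 × 1.7136 × 10⁻³ / 34 = 4.9442 × 10⁻⁴ s⁻² ≈ 4.94 × 10⁻⁴ s⁻².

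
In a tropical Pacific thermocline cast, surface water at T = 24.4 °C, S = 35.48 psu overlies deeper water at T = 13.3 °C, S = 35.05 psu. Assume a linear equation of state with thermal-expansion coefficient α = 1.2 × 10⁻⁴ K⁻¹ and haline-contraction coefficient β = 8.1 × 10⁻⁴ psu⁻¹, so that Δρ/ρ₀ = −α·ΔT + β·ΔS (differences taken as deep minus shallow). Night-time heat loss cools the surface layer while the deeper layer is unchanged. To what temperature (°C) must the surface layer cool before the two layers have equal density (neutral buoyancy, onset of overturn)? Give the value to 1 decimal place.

16.2 °C

Neutral buoyancy requires Δρ = 0, i.e. −α(T_deep − T_surf′) + β(S_deep − S_surf) = 0.
T_surf′ = T_deep − (β/α)·ΔS = 13.3 − (8.1 × 10⁻⁴/1.2 × 10⁻⁴)·(-0.43) = 16.203 °C.
Cooling required: 24.4 − (16.203) = 8.197 °C.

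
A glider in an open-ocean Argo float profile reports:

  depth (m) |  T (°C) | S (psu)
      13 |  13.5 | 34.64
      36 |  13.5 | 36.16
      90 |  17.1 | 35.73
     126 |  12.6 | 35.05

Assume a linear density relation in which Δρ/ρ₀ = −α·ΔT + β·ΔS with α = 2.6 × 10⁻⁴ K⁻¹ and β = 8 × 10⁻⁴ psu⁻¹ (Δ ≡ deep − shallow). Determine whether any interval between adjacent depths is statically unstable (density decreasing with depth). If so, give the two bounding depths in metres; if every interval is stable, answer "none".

Evaluate Δρ/ρ₀ = −αΔT + βΔS across each adjacent pair:
  13–36 m: −αΔT+βΔS = −(2.6 × 10⁻⁴)(+0.0)+(8 × 10⁻⁴)(+1.52) = 1.2 × 10⁻³ → stable
  36–90 m: −αΔT+βΔS = −(2.6 × 10⁻⁴)(+3.6)+(8 × 10⁻⁴)(-0.43) = -1.3 × 10⁻³ → UNSTABLE
  90–126 m: −αΔT+βΔS = −(2.6 × 10⁻⁴)(-4.5)+(8 × 10⁻⁴)(-0.68) = 6.3 × 10⁻⁴ → stable
The 36–90 m interval has Δρ < 0: lighter water underlies denser water.

36–90 m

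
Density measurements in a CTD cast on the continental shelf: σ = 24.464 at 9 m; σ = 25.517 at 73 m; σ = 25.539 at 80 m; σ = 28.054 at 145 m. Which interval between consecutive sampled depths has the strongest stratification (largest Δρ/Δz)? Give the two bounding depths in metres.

80–145 m

Compute the density gradient over each adjacent pair:
  9–73 m: Δρ/Δz = 1.053/64 = 0.016 kg m⁻⁴
  73–80 m: Δρ/Δz = 0.022/7 = 3.1 × 10⁻³ kg m⁻⁴
  80–145 m: Δρ/Δz = 2.515/65 = 0.039 kg m⁻⁴
The largest gradient is in the 80–145 m interval — the pycnocline.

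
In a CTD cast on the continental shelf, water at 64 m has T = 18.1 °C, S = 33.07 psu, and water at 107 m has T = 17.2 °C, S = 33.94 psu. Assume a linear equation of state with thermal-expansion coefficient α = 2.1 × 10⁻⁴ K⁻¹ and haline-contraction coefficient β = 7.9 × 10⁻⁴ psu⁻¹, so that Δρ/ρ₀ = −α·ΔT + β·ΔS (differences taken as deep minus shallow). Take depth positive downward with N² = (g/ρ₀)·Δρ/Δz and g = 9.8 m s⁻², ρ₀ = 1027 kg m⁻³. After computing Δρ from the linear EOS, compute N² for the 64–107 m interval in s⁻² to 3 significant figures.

ΔT = -0.9 K, ΔS = +0.87 psu (deep − shallow).
Δρ/ρ₀ = −αΔT + βΔS = 1.89 × 10⁻⁴ + 6.873 × 10⁻⁴ = 8.763 × 10⁻⁴, so Δρ ≈ 0.9000 kg m⁻³.
N² = (g/ρ₀)·Δρ/Δz = g·(Δρ/ρ₀)/Δz = 9.8 × 8.763 × 10⁻⁴ / 43 = 1.9971 × 10⁻⁴ s⁻² ≈ 2.00 × 10⁻⁴ s⁻².

2.00 × 10⁻⁴ s⁻²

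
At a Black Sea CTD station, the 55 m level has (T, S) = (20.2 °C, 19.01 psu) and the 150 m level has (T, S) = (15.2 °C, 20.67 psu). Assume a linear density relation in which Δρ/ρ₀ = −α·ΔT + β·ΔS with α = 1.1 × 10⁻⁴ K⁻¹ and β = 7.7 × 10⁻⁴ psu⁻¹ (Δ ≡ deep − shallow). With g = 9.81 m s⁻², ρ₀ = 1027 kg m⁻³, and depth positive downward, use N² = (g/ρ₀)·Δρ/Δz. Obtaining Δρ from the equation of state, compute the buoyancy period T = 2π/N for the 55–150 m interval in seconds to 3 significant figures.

457 s

ΔT = -5.0 K, ΔS = +1.66 psu (deep − shallow).
Δρ/ρ₀ = −αΔT + βΔS = 5.50 × 10⁻⁴ + 1.2782 × 10⁻³ = 1.8282 × 10⁻³, so Δρ ≈ 1.878 kg m⁻³.
N² = (g/ρ₀)·Δρ/Δz = g·(Δρ/ρ₀)/Δz = 9.81 × 1.8282 × 10⁻³ / 95 = 1.8879 × 10⁻⁴ s⁻².
N = √(1.8879 × 10⁻⁴) = 0.013740 rad s⁻¹ → T = 2π/N = 457.29 s ≈ 457 s.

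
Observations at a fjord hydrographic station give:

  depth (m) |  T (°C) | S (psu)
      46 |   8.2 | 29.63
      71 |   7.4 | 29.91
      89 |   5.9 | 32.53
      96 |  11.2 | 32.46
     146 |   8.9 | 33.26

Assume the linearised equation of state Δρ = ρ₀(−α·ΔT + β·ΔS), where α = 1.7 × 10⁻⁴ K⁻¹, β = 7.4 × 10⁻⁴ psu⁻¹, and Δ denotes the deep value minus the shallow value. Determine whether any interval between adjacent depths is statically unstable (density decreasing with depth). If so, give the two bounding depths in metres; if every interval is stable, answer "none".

Evaluate Δρ/ρ₀ = −αΔT + βΔS across each adjacent pair:
  46–71 m: −αΔT+βΔS = −(1.7 × 10⁻⁴)(-0.8)+(7.4 × 10⁻⁴)(+0.28) = 3.4 × 10⁻⁴ → stable
  71–89 m: −αΔT+βΔS = −(1.7 × 10⁻⁴)(-1.5)+(7.4 × 10⁻⁴)(+2.62) = 2.2 × 10⁻³ → stable
  89–96 m: −αΔT+βΔS = −(1.7 × 10⁻⁴)(+5.3)+(7.4 × 10⁻⁴)(-0.07) = -9.5 × 10⁻⁴ → UNSTABLE
  96–146 m: −αΔT+βΔS = −(1.7 × 10⁻⁴)(-2.3)+(7.4 × 10⁻⁴)(+0.80) = 9.8 × 10⁻⁴ → stable
The 89–96 m interval has Δρ < 0: lighter water underlies denser water.

89–96 m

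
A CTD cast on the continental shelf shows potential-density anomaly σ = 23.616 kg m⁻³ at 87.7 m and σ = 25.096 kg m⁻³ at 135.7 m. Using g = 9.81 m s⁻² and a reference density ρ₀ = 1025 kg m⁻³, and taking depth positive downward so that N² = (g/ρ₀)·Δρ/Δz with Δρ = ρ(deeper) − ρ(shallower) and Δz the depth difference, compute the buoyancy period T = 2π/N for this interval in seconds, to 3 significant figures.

366 s

Δρ = 1025.096 − 1023.616 = 1.480 kg m⁻³ over Δz = 135.7 − 87.7 = 48 m.
N² = (9.81/1025) × (1.480/48) = 2.9510 × 10⁻⁴ s⁻².
N = √(2.9510 × 10⁻⁴) = 0.017178 rad s⁻¹, so T = 2π/N = 365.77 s ≈ 366 s.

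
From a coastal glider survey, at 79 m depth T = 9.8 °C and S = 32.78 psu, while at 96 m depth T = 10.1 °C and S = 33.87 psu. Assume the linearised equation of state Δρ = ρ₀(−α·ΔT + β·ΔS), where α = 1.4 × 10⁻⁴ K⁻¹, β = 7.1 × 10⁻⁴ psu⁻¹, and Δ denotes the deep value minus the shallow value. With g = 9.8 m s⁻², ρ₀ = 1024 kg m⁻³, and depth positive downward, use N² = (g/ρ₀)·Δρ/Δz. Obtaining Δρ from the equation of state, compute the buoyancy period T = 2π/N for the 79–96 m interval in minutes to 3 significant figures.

5.10 min

ΔT = +0.3 K, ΔS = +1.09 psu (deep − shallow).
Δρ/ρ₀ = −αΔT + βΔS = -4.20 × 10⁻⁵ + 7.739 × 10⁻⁴ = 7.319 × 10⁻⁴, so Δρ ≈ 0.7495 kg m⁻³.
N² = (g/ρ₀)·Δρ/Δz = g·(Δρ/ρ₀)/Δz = 9.8 × 7.319 × 10⁻⁴ / 17 = 4.2192 × 10⁻⁴ s⁻².
N = √(4.2192 × 10⁻⁴) = 0.020541 rad s⁻¹ → T = 2π/N = 305.89 s = 5.0982 min ≈ 5.10 min.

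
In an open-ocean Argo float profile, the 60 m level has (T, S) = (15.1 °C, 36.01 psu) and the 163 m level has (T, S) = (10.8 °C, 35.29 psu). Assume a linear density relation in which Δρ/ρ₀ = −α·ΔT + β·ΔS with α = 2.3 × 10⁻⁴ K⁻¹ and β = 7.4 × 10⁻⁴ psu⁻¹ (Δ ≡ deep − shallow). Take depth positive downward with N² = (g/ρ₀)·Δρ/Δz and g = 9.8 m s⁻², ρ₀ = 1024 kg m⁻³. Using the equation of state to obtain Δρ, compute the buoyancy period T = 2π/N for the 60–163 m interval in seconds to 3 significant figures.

954 s

ΔT = -4.3 K, ΔS = -0.72 psu (deep − shallow).
Δρ/ρ₀ = −αΔT + βΔS = 9.89 × 10⁻⁴ − 5.328 × 10⁻⁴ = 4.562 × 10⁻⁴, so Δρ ≈ 0.4671 kg m⁻³.
N² = (g/ρ₀)·Δρ/Δz = g·(Δρ/ρ₀)/Δz = 9.8 × 4.562 × 10⁻⁴ / 103 = 4.3405 × 10⁻⁵ s⁻².
N = √(4.3405 × 10⁻⁵) = 6.5882 × 10⁻³ rad s⁻¹ → T = 2π/N = 953.70 s ≈ 954 s.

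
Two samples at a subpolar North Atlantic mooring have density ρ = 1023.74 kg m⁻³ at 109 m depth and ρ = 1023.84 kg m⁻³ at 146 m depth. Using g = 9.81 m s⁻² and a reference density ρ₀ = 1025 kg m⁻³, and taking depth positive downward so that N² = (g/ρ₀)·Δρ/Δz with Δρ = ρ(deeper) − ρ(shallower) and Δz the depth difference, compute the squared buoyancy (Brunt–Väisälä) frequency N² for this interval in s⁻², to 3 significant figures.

2.59 × 10⁻⁵ s⁻²

Δρ = 1023.84 − 1023.74 = 0.10 kg m⁻³ over Δz = 146 − 109 = 37 m.
N² = (9.81/1025) × (0.10/37) = 2.5867 × 10⁻⁵ s⁻² ≈ 2.59 × 10⁻⁵ s⁻².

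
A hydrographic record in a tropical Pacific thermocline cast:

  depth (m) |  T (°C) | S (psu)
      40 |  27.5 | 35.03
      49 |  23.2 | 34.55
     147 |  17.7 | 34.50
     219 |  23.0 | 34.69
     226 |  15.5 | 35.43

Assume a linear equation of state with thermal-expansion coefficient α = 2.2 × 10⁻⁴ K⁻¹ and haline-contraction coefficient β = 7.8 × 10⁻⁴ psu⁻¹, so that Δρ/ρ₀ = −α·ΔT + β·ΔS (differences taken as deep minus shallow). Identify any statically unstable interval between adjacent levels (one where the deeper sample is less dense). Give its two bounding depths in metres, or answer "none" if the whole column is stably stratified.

Evaluate Δρ/ρ₀ = −αΔT + βΔS across each adjacent pair:
  40–49 m: −αΔT+βΔS = −(2.2 × 10⁻⁴)(-4.3)+(7.8 × 10⁻⁴)(-0.48) = 5.7 × 10⁻⁴ → stable
  49–147 m: −αΔT+βΔS = −(2.2 × 10⁻⁴)(-5.5)+(7.8 × 10⁻⁴)(-0.05) = 1.2 × 10⁻³ → stable
  147–219 m: −αΔT+βΔS = −(2.2 × 10⁻⁴)(+5.3)+(7.8 × 10⁻⁴)(+0.19) = -1.0 × 10⁻³ → UNSTABLE
  219–226 m: −αΔT+βΔS = −(2.2 × 10⁻⁴)(-7.5)+(7.8 × 10⁻⁴)(+0.74) = 2.2 × 10⁻³ → stable
The 147–219 m interval has Δρ < 0: lighter water underlies denser water.

147–219 m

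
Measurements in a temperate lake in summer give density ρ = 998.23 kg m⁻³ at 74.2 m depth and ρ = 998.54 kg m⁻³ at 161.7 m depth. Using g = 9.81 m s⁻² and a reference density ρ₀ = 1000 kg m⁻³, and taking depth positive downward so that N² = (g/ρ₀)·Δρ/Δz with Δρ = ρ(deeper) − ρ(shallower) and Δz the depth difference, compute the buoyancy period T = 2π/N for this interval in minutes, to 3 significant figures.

Δρ = 998.54 − 998.23 = 0.31 kg m⁻³ over Δz = 161.7 − 74.2 = 87.5 m.
N² = (9.81/1000) × (0.31/87.5) = 3.4755 × 10⁻⁵ s⁻².
N = √(3.4755 × 10⁻⁵) = 5.8953 × 10⁻³ rad s⁻¹, so T = 2π/N = 1.0658 × 10³ s = 17.763 min ≈ 17.8 min.

17.8 min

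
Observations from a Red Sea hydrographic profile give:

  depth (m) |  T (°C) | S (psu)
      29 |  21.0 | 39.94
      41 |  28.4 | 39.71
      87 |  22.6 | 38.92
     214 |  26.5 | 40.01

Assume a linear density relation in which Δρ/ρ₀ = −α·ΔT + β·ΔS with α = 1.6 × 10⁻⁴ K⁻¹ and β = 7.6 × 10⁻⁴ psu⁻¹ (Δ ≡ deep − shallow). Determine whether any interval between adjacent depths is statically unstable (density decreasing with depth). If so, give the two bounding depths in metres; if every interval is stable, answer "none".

29–41 m

Evaluate Δρ/ρ₀ = −αΔT + βΔS across each adjacent pair:
  29–41 m: −αΔT+βΔS = −(1.6 × 10⁻⁴)(+7.4)+(7.6 × 10⁻⁴)(-0.23) = -1.4 × 10⁻³ → UNSTABLE
  41–87 m: −αΔT+βΔS = −(1.6 × 10⁻⁴)(-5.8)+(7.6 × 10⁻⁴)(-0.79) = 3.3 × 10⁻⁴ → stable
  87–214 m: −αΔT+βΔS = −(1.6 × 10⁻⁴)(+3.9)+(7.6 × 10⁻⁴)(+1.09) = 2.0 × 10⁻⁴ → stable
The 29–41 m interval has Δρ < 0: lighter water underlies denser water.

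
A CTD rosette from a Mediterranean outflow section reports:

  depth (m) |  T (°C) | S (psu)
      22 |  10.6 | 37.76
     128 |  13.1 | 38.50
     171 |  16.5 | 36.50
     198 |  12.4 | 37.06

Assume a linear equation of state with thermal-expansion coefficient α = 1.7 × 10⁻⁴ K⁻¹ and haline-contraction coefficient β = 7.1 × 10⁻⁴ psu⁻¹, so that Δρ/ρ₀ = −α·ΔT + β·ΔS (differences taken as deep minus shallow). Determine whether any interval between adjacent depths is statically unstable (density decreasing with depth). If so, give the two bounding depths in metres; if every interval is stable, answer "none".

128–171 m

Evaluate Δρ/ρ₀ = −αΔT + βΔS across each adjacent pair:
  22–128 m: −αΔT+βΔS = −(1.7 × 10⁻⁴)(+2.5)+(7.1 × 10⁻⁴)(+0.74) = 1.0 × 10⁻⁴ → stable
  128–171 m: −αΔT+βΔS = −(1.7 × 10⁻⁴)(+3.4)+(7.1 × 10⁻⁴)(-2.00) = -2.0 × 10⁻³ → UNSTABLE
  171–198 m: −αΔT+βΔS = −(1.7 × 10⁻⁴)(-4.1)+(7.1 × 10⁻⁴)(+0.56) = 1.1 × 10⁻³ → stable
The 128–171 m interval has Δρ < 0: lighter water underlies denser water.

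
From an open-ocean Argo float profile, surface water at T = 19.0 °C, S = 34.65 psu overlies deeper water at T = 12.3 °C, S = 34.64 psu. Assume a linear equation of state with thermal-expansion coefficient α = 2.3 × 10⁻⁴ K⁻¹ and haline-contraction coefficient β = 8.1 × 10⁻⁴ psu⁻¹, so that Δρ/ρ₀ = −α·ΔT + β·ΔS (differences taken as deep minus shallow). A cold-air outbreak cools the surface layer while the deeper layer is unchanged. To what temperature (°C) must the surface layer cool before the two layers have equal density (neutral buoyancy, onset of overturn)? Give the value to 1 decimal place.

Neutral buoyancy requires Δρ = 0, i.e. −α(T_deep − T_surf′) + β(S_deep − S_surf) = 0.
T_surf′ = T_deep − (β/α)·ΔS = 12.3 − (8.1 × 10⁻⁴/2.3 × 10⁻⁴)·(-0.01) = 12.335 °C.
Cooling required: 19.0 − (12.335) = 6.665 °C.

12.3 °C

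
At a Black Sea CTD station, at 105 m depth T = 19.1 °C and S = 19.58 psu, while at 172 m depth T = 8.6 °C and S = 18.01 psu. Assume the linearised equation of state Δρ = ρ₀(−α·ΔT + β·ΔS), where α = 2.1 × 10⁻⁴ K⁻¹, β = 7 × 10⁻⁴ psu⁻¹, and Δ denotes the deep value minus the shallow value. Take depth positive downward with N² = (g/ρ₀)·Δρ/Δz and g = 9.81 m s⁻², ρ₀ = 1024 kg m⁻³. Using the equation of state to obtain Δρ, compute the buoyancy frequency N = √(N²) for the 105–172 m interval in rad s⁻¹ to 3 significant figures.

ΔT = -10.5 K, ΔS = -1.57 psu (deep − shallow).
Δρ/ρ₀ = −αΔT + βΔS = 2.205 × 10⁻³ − 1.099 × 10⁻³ = 1.106 × 10⁻³, so Δρ ≈ 1.133 kg m⁻³.
N² = (g/ρ₀)·Δρ/Δz = g·(Δρ/ρ₀)/Δz = 9.81 × 1.106 × 10⁻³ / 67 = 1.6194 × 10⁻⁴ s⁻².
N = √(1.6194 × 10⁻⁴) = 0.012726 rad s⁻¹ ≈ 0.0127 rad s⁻¹.

0.0127 rad s⁻¹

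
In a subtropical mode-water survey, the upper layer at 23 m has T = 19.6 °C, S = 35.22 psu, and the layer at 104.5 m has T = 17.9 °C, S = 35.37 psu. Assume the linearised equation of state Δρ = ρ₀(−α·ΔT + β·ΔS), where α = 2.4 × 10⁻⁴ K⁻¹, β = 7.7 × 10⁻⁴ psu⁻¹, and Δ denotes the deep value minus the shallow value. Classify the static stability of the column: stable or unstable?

stable

ΔT = 17.9 − 19.6 = -1.7 K and ΔS = 35.37 − 35.22 = +0.15 psu (deep − shallow).
−αΔT = 4.08 × 10⁻⁴; βΔS = 1.155 × 10⁻⁴; sum Δρ/ρ₀ = 5.235 × 10⁻⁴.
Δρ/ρ₀ > 0, so Δρ > 0: deeper water is denser → statically stable.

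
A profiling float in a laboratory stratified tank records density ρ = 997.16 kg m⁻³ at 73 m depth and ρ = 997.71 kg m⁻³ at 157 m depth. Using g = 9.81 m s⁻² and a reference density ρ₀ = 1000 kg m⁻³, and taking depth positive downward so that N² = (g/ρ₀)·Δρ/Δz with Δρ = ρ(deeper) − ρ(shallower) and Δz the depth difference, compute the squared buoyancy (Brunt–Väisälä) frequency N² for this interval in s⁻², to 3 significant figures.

Δρ = 997.71 − 997.16 = 0.55 kg m⁻³ over Δz = 157 − 73 = 84 m.
N² = (9.81/1000) × (0.55/84) = 6.4232 × 10⁻⁵ s⁻² ≈ 6.42 × 10⁻⁵ s⁻².

6.42 × 10⁻⁵ s⁻²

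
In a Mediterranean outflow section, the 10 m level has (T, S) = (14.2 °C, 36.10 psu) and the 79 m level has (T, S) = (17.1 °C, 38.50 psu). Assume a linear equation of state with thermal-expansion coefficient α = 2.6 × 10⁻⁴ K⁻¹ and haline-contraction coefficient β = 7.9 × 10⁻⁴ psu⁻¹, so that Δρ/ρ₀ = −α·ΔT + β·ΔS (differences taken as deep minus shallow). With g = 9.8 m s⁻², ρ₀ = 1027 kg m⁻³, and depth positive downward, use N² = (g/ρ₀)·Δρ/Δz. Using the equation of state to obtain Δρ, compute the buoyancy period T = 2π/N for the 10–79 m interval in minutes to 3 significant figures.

8.22 min

ΔT = +2.9 K, ΔS = +2.40 psu (deep − shallow).
Δρ/ρ₀ = −αΔT + βΔS = -7.54 × 10⁻⁴ + 1.896 × 10⁻³ = 1.142 × 10⁻³, so Δρ ≈ 1.173 kg m⁻³.
N² = (g/ρ₀)·Δρ/Δz = g·(Δρ/ρ₀)/Δz = 9.8 × 1.142 × 10⁻³ / 69 = 1.6220 × 10⁻⁴ s⁻².
N = √(1.6220 × 10⁻⁴) = 0.012736 rad s⁻¹ → T = 2π/N = 493.34 s = 8.2223 min ≈ 8.22 min.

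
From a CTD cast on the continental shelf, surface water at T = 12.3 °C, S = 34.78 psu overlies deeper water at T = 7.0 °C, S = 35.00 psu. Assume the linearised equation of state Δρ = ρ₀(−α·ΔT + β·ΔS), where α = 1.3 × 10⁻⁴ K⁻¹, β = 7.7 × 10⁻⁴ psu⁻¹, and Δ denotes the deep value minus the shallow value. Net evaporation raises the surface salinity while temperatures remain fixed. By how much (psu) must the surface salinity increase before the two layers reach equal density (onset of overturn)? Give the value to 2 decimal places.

Neutral buoyancy requires −α(T_deep − T_surf) + β(S_deep − S_surf′) = 0.
S_surf′ = S_deep − (α/β)·ΔT = 35.00 − (1.3 × 10⁻⁴/7.7 × 10⁻⁴)·(-5.3) = 35.8948 psu.
Increase required: 35.8948 − 34.78 = 1.1148 psu.

1.11 psu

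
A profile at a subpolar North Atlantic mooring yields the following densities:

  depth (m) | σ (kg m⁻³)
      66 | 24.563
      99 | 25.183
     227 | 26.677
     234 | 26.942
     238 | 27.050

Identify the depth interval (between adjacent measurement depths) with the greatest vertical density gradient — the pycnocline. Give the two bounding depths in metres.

Compute the density gradient over each adjacent pair:
  66–99 m: Δρ/Δz = 0.620/33 = 0.019 kg m⁻⁴
  99–227 m: Δρ/Δz = 1.494/128 = 0.012 kg m⁻⁴
  227–234 m: Δρ/Δz = 0.265/7 = 0.038 kg m⁻⁴
  234–238 m: Δρ/Δz = 0.108/4 = 0.027 kg m⁻⁴
The largest gradient is in the 227–234 m interval — the pycnocline.

227–234 m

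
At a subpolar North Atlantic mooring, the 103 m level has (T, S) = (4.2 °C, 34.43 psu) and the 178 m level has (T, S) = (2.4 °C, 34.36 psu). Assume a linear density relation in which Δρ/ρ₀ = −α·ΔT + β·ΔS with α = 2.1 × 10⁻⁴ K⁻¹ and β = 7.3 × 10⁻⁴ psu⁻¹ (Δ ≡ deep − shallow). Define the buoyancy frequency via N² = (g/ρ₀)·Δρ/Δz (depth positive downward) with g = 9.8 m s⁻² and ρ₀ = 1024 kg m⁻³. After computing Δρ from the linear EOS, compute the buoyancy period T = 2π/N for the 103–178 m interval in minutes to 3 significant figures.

16.0 min

ΔT = -1.8 K, ΔS = -0.07 psu (deep − shallow).
Δρ/ρ₀ = −αΔT + βΔS = 3.78 × 10⁻⁴ − 5.11 × 10⁻⁵ = 3.269 × 10⁻⁴, so Δρ ≈ 0.3347 kg m⁻³.
N² = (g/ρ₀)·Δρ/Δz = g·(Δρ/ρ₀)/Δz = 9.8 × 3.269 × 10⁻⁴ / 75 = 4.2715 × 10⁻⁵ s⁻².
N = √(4.2715 × 10⁻⁵) = 6.5357 × 10⁻³ rad s⁻¹ → T = 2π/N = 961.36 s = 16.023 min ≈ 16.0 min.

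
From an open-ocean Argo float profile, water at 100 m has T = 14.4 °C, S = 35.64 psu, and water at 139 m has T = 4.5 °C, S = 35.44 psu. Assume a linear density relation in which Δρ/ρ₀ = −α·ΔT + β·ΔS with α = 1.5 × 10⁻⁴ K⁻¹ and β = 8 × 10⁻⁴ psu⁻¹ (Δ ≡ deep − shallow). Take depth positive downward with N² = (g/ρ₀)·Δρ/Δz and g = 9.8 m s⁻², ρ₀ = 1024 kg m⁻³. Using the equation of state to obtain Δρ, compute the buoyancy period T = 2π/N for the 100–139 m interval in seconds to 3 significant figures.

ΔT = -9.9 K, ΔS = -0.20 psu (deep − shallow).
Δρ/ρ₀ = −αΔT + βΔS = 1.485 × 10⁻³ − 1.60 × 10⁻⁴ = 1.325 × 10⁻³, so Δρ ≈ 1.357 kg m⁻³.
N² = (g/ρ₀)·Δρ/Δz = g·(Δρ/ρ₀)/Δz = 9.8 × 1.325 × 10⁻³ / 39 = 3.3295 × 10⁻⁴ s⁻².
N = √(3.3295 × 10⁻⁴) = 0.018247 rad s⁻¹ → T = 2π/N = 344.34 s ≈ 344 s.

344 s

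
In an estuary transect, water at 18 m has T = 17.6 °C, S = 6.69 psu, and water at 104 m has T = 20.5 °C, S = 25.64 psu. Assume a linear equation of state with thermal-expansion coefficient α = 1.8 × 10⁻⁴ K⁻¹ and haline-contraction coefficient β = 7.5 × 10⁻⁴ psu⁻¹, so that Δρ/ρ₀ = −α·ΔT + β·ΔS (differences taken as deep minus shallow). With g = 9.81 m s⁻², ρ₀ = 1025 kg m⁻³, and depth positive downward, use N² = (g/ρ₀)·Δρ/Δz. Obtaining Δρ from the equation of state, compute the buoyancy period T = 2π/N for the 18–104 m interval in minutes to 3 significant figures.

2.65 min

ΔT = +2.9 K, ΔS = +18.95 psu (deep − shallow).
Δρ/ρ₀ = −αΔT + βΔS = -5.22 × 10⁻⁴ + 0.0142125 = 0.0136905, so Δρ ≈ 14.03 kg m⁻³.
N² = (g/ρ₀)·Δρ/Δz = g·(Δρ/ρ₀)/Δz = 9.81 × 0.0136905 / 86 = 1.5617 × 10⁻³ s⁻².
N = √(1.5617 × 10⁻³) = 0.039518 rad s⁻¹ → T = 2π/N = 159.00 s = 2.6500 min ≈ 2.65 min.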